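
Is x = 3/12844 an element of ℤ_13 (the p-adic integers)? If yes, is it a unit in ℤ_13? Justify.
x ∉ ℤ_13 (v_13(x) = -2 < 0)

ℤ_13 = {x ∈ ℚ_13 : v_13(x) ≥ 0} and ℤ_13^× = {x ∈ ℤ_13 : v_13(x) = 0}. Here v_13(3/12844) = v_13(num) − v_13(den) = -2; compare against these criteria.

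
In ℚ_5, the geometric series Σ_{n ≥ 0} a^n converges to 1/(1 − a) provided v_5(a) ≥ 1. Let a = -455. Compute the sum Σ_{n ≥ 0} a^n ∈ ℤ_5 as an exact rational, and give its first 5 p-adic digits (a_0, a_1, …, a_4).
Σ a^n = 1/(1 − a) = 1/456;  first 5 digits = (1, 4, 2, 1, 2)

v_5(a) = 1 ≥ 1, so the series converges in ℤ_5 to 1/(1 − a) = 1/(1 − (-455)) = 1/456. Expand this rational in ℤ_5: compute digits iteratively via d_i = x_i mod 5, x_{i+1} = (x_i − d_i)/5. The first 5 digits are (1, 4, 2, 1, 2).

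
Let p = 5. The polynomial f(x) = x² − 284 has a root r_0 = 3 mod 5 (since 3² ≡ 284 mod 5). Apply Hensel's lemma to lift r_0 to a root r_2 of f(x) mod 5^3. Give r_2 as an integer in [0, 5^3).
r_2 = 28 (mod 125)

Hensel's recurrence: r_{i+1} = r_i − f(r_i)·(f′(r_i))^{-1} mod 5^{i+2}, with f′(x) = 2x. Iterate:
  r_0 = 3 (mod 5)
  r_1 = 3 (mod 25)
  r_2 = 28 (mod 125)
Final: r_2 = 28, and one checks f(r_2) ≡ 0 mod 5^3.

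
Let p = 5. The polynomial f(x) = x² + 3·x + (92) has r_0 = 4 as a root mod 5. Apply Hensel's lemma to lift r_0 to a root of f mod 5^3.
r_2 = 59 (mod 125)

Hensel: r_{i+1} = r_i − f(r_i)·(f′(r_i))^{-1} mod 5^{i+2}, f′(x) = 2x + 3. Iterate:
  r_0 = 4 (mod 5)
  r_1 = 9 (mod 25)
  r_2 = 59 (mod 125)
Final: r = 59 satisfies f(r) ≡ 0 mod 5^3.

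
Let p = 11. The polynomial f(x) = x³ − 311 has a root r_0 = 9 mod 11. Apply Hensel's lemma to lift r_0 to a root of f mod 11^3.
r_2 = 438 (mod 1331)

Hensel: r_{i+1} = r_i − f(r_i)/f′(r_i) mod 11^{i+2}, where f′(x) = 3x². Iterate:
  r_0 = 9 (mod 11)
  r_1 = 75 (mod 121)
  r_2 = 438 (mod 1331)
Final: r = 438 with f(r) ≡ 0 mod 11^3.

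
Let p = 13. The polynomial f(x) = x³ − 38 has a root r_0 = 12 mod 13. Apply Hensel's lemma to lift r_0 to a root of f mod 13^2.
r_1 = 12 (mod 169)

Hensel: r_{i+1} = r_i − f(r_i)/f′(r_i) mod 13^{i+2}, where f′(x) = 3x². Iterate:
  r_0 = 12 (mod 13)
  r_1 = 12 (mod 169)
Final: r = 12 with f(r) ≡ 0 mod 13^2.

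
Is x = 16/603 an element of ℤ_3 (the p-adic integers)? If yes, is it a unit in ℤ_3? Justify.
x ∉ ℤ_3 (v_3(x) = -2 < 0)

ℤ_3 = {x ∈ ℚ_3 : v_3(x) ≥ 0} and ℤ_3^× = {x ∈ ℤ_3 : v_3(x) = 0}. Here v_3(16/603) = v_3(num) − v_3(den) = -2; compare against these criteria.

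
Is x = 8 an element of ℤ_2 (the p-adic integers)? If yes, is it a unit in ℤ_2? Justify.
x ∈ ℤ_2 but not a unit; v_2(x) = 3 > 0

ℤ_2 = {x ∈ ℚ_2 : v_2(x) ≥ 0} and ℤ_2^× = {x ∈ ℤ_2 : v_2(x) = 0}. Here v_2(8) = v_2(num) − v_2(den) = 3; compare against these criteria.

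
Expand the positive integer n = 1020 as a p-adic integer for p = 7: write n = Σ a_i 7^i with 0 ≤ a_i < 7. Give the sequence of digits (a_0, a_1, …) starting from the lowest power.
(a_0, a_1, …) = (5, 5, 6, 2)

Repeated division by 7 gives the digits low-to-high: 1020 = 5 + 5·7^1 + 6·7^2 + 2·7^3. Digit sequence: (5, 5, 6, 2).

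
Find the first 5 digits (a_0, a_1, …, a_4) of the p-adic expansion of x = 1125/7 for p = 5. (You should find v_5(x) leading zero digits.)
(a_0, …, a_4) = (0, 0, 0, 2, 2)

v_5(1125/7) = 3, so a_0 = ... = a_2 = 0. Factor out: x = 5^3 · u with u = 9/7 a unit in ℤ_5. Expand u iteratively via a_{v+i} = u_i mod 5, u_{i+1} = (u_i − a_{v+i})/5:
  u_0 = 9/7;  a_3 = 2;  u_1 = (u_0 − 2)/5 = -1/7
  u_1 = -1/7;  a_4 = 2;  u_2 = (u_1 − 2)/5 = -3/7
Digits: (0, 0, 0, 2, 2).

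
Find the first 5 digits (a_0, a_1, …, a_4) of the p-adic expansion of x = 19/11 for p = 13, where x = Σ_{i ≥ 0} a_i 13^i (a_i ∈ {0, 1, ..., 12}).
(a_0, …, a_4) = (10, 10, 11, 5, 9)

v_13(19/11) = 0 (numerator and denominator both coprime to 13), so x ∈ ℤ_13^×. Compute digits iteratively via a_i = x_i mod 13, x_{i+1} = (x_i − a_i)/13, with x_0 = x:
  x_0 = 19/11;  a_0 = 10;  x_1 = (x_0 − 10)/13 = -7/11
  x_1 = -7/11;  a_1 = 10;  x_2 = (x_1 − 10)/13 = -9/11
  x_2 = -9/11;  a_2 = 11;  x_3 = (x_2 − 11)/13 = -10/11
  x_3 = -10/11;  a_3 = 5;  x_4 = (x_3 − 5)/13 = -5/11
  x_4 = -5/11;  a_4 = 9;  x_5 = (x_4 − 9)/13 = -8/11
Digits: (10, 10, 11, 5, 9).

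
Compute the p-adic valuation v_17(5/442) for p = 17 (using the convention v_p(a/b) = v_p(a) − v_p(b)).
v_17(5/442) = -1

Factor powers of 17 from the numerator and denominator of the reduced fraction: 5 = 17^0 · 5 and 442 = 17^1 · 26. Apply v_p(a/b) = v_p(a) − v_p(b): v_17(5/442) = 0 − 1 = -1.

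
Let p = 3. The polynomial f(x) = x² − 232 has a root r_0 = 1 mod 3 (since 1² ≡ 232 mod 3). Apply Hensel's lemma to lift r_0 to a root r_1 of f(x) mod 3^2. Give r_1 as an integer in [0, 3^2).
r_1 = 4 (mod 9)

Hensel's recurrence: r_{i+1} = r_i − f(r_i)·(f′(r_i))^{-1} mod 3^{i+2}, with f′(x) = 2x. Iterate:
  r_0 = 1 (mod 3)
  r_1 = 4 (mod 9)
Final: r_1 = 4, and one checks f(r_1) ≡ 0 mod 3^2.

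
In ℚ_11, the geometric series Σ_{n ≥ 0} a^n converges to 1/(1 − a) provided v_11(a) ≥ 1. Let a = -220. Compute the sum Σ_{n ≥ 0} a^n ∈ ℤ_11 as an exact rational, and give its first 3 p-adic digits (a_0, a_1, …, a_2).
Σ a^n = 1/(1 − a) = 1/221;  first 3 digits = (1, 2, 2)

v_11(a) = 1 ≥ 1, so the series converges in ℤ_11 to 1/(1 − a) = 1/(1 − (-220)) = 1/221. Expand this rational in ℤ_11: compute digits iteratively via d_i = x_i mod 11, x_{i+1} = (x_i − d_i)/11. The first 3 digits are (1, 2, 2).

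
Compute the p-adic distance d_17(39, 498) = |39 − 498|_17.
d_17(39, 498) = 1/17

Step 1 — x − y = 39 − 498 = -459. Step 2 — v_17(-459) = 1 (factor: -459 = −(17^1 · 27); the sign does not affect v_p). Step 3 — |x − y|_17 = 17^{-1} = 1/17.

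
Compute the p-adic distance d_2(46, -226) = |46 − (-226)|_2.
d_2(46, -226) = 1/16

Step 1 — x − y = 46 − (-226) = 272. Step 2 — v_2(272) = 4 (factor: 272 = (2^4 · 17); the sign does not affect v_p). Step 3 — |x − y|_2 = 2^{-4} = 1/16.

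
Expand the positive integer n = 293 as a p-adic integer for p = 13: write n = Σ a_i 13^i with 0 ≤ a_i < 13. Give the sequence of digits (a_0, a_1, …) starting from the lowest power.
(a_0, a_1, …) = (7, 9, 1)

Repeated division by 13 gives the digits low-to-high: 293 = 7 + 9·13^1 + 1·13^2. Digit sequence: (7, 9, 1).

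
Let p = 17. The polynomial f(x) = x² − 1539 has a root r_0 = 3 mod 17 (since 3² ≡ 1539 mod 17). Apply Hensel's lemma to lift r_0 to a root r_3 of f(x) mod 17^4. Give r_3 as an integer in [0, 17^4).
r_3 = 75398 (mod 83521)

Hensel's recurrence: r_{i+1} = r_i − f(r_i)·(f′(r_i))^{-1} mod 17^{i+2}, with f′(x) = 2x. Iterate:
  r_0 = 3 (mod 17)
  r_1 = 258 (mod 289)
  r_2 = 1703 (mod 4913)
  r_3 = 75398 (mod 83521)
Final: r_3 = 75398, and one checks f(r_3) ≡ 0 mod 17^4.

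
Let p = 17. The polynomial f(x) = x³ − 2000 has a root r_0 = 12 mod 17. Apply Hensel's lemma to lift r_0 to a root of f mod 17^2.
r_1 = 216 (mod 289)

Hensel: r_{i+1} = r_i − f(r_i)/f′(r_i) mod 17^{i+2}, where f′(x) = 3x². Iterate:
  r_0 = 12 (mod 17)
  r_1 = 216 (mod 289)
Final: r = 216 with f(r) ≡ 0 mod 17^2.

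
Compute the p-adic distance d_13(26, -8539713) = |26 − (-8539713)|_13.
d_13(26, -8539713) = 1/371293

Step 1 — x − y = 26 − (-8539713) = 8539739. Step 2 — v_13(8539739) = 5 (factor: 8539739 = (13^5 · 23); the sign does not affect v_p). Step 3 — |x − y|_13 = 13^{-5} = 1/371293.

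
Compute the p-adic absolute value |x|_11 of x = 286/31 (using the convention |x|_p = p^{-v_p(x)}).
|286/31|_11 = 1/11

Step 1 — compute v_11(x) by factoring powers of 11 out of the numerator and denominator: v_11(286/31) = 1. Step 2 — apply |x|_p = p^{-v_p(x)} = 11^{-1} = 1/11.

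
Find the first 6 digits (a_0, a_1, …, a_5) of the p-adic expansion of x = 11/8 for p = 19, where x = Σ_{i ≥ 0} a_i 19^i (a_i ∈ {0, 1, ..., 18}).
(a_0, …, a_5) = (18, 11, 16, 11, 16, 11)

v_19(11/8) = 0 (numerator and denominator both coprime to 19), so x ∈ ℤ_19^×. Compute digits iteratively via a_i = x_i mod 19, x_{i+1} = (x_i − a_i)/19, with x_0 = x:
  x_0 = 11/8;  a_0 = 18;  x_1 = (x_0 − 18)/19 = -7/8
  x_1 = -7/8;  a_1 = 11;  x_2 = (x_1 − 11)/19 = -5/8
  x_2 = -5/8;  a_2 = 16;  x_3 = (x_2 − 16)/19 = -7/8
  x_3 = -7/8;  a_3 = 11;  x_4 = (x_3 − 11)/19 = -5/8
  x_4 = -5/8;  a_4 = 16;  x_5 = (x_4 − 16)/19 = -7/8
  x_5 = -7/8;  a_5 = 11;  x_6 = (x_5 − 11)/19 = -5/8
Digits: (18, 11, 16, 11, 16, 11).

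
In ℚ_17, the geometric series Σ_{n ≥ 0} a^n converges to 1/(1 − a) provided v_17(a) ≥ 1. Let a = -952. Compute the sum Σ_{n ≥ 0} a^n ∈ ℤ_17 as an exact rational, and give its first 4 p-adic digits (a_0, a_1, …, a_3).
Σ a^n = 1/(1 − a) = 1/953;  first 4 digits = (1, 12, 4, 8)

v_17(a) = 1 ≥ 1, so the series converges in ℤ_17 to 1/(1 − a) = 1/(1 − (-952)) = 1/953. Expand this rational in ℤ_17: compute digits iteratively via d_i = x_i mod 17, x_{i+1} = (x_i − d_i)/17. The first 4 digits are (1, 12, 4, 8).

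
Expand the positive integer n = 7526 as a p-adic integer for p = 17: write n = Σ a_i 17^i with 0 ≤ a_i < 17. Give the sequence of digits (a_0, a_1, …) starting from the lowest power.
(a_0, a_1, …) = (12, 0, 9, 1)

Repeated division by 17 gives the digits low-to-high: 7526 = 12 + 9·17^2 + 1·17^3. Digit sequence: (12, 0, 9, 1).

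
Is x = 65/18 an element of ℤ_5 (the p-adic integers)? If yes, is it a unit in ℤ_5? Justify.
x ∈ ℤ_5 but not a unit; v_5(x) = 1 > 0

ℤ_5 = {x ∈ ℚ_5 : v_5(x) ≥ 0} and ℤ_5^× = {x ∈ ℤ_5 : v_5(x) = 0}. Here v_5(65/18) = v_5(num) − v_5(den) = 1; compare against these criteria.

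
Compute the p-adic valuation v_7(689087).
v_7(689087) = 5

v_7(n) is the largest exponent k such that 7^k divides n. Factor out: 689087 = 7^5 · 41. (Sign doesn't affect v_p.) So v_7(689087) = 5.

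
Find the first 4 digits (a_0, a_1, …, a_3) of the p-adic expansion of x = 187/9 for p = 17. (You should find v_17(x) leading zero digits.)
(a_0, …, a_3) = (0, 5, 13, 3)

v_17(187/9) = 1, so a_0 = ... = a_0 = 0. Factor out: x = 17^1 · u with u = 11/9 a unit in ℤ_17. Expand u iteratively via a_{v+i} = u_i mod 17, u_{i+1} = (u_i − a_{v+i})/17:
  u_0 = 11/9;  a_1 = 5;  u_1 = (u_0 − 5)/17 = -2/9
  u_1 = -2/9;  a_2 = 13;  u_2 = (u_1 − 13)/17 = -7/9
  u_2 = -7/9;  a_3 = 3;  u_3 = (u_2 − 3)/17 = -2/9
Digits: (0, 5, 13, 3).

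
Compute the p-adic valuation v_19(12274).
v_19(12274) = 2

v_19(n) is the largest exponent k such that 19^k divides n. Factor out: 12274 = 19^2 · 34. (Sign doesn't affect v_p.) So v_19(12274) = 2.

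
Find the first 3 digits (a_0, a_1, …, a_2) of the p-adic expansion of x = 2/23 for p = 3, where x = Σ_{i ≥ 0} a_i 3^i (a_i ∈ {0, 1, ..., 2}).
(a_0, …, a_2) = (1, 1, 1)

v_3(2/23) = 0 (numerator and denominator both coprime to 3), so x ∈ ℤ_3^×. Compute digits iteratively via a_i = x_i mod 3, x_{i+1} = (x_i − a_i)/3, with x_0 = x:
  x_0 = 2/23;  a_0 = 1;  x_1 = (x_0 − 1)/3 = -7/23
  x_1 = -7/23;  a_1 = 1;  x_2 = (x_1 − 1)/3 = -10/23
  x_2 = -10/23;  a_2 = 1;  x_3 = (x_2 − 1)/3 = -11/23
Digits: (1, 1, 1).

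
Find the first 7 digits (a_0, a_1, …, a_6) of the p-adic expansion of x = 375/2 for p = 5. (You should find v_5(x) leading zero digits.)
(a_0, …, a_6) = (0, 0, 0, 4, 2, 2, 2)

v_5(375/2) = 3, so a_0 = ... = a_2 = 0. Factor out: x = 5^3 · u with u = 3/2 a unit in ℤ_5. Expand u iteratively via a_{v+i} = u_i mod 5, u_{i+1} = (u_i − a_{v+i})/5:
  u_0 = 3/2;  a_3 = 4;  u_1 = (u_0 − 4)/5 = -1/2
  u_1 = -1/2;  a_4 = 2;  u_2 = (u_1 − 2)/5 = -1/2
  u_2 = -1/2;  a_5 = 2;  u_3 = (u_2 − 2)/5 = -1/2
  u_3 = -1/2;  a_6 = 2;  u_4 = (u_3 − 2)/5 = -1/2
Digits: (0, 0, 0, 4, 2, 2, 2).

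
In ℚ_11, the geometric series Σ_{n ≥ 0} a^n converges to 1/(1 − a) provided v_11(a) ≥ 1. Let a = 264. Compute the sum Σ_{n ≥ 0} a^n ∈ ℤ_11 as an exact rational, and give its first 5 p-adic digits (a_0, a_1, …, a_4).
Σ a^n = 1/(1 − a) = -1/263;  first 5 digits = (1, 2, 6, 5, 1)

v_11(a) = 1 ≥ 1, so the series converges in ℤ_11 to 1/(1 − a) = 1/(1 − 264) = -1/263. Expand this rational in ℤ_11: compute digits iteratively via d_i = x_i mod 11, x_{i+1} = (x_i − d_i)/11. The first 5 digits are (1, 2, 6, 5, 1).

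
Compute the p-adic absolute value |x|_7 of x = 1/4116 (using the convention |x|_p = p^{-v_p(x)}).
|1/4116|_7 = 343

Step 1 — compute v_7(x) by factoring powers of 7 out of the numerator and denominator: v_7(1/4116) = -3. Step 2 — apply |x|_p = p^{-v_p(x)} = 7^{3} = 343.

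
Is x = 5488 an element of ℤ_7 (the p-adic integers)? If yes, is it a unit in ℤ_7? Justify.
x ∈ ℤ_7 but not a unit; v_7(x) = 3 > 0

ℤ_7 = {x ∈ ℚ_7 : v_7(x) ≥ 0} and ℤ_7^× = {x ∈ ℤ_7 : v_7(x) = 0}. Here v_7(5488) = v_7(num) − v_7(den) = 3; compare against these criteria.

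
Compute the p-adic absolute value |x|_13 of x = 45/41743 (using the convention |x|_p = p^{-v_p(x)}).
|45/41743|_13 = 2197

Step 1 — compute v_13(x) by factoring powers of 13 out of the numerator and denominator: v_13(45/41743) = -3. Step 2 — apply |x|_p = p^{-v_p(x)} = 13^{3} = 2197.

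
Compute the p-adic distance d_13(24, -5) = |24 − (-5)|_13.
d_13(24, -5) = 1

Step 1 — x − y = 24 − (-5) = 29. Step 2 — v_13(29) = 0 (factor: 29 = (13^0 · 29); the sign does not affect v_p). Step 3 — |x − y|_13 = 13^{0} = 1.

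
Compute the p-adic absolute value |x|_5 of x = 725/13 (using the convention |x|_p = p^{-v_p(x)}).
|725/13|_5 = 1/25

Step 1 — compute v_5(x) by factoring powers of 5 out of the numerator and denominator: v_5(725/13) = 2. Step 2 — apply |x|_p = p^{-v_p(x)} = 5^{-2} = 1/25.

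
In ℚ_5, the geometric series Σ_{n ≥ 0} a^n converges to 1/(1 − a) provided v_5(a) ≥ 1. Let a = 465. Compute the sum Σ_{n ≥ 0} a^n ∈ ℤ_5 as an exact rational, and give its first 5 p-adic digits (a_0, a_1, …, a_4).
Σ a^n = 1/(1 − a) = -1/464;  first 5 digits = (1, 3, 2, 0, 4)

v_5(a) = 1 ≥ 1, so the series converges in ℤ_5 to 1/(1 − a) = 1/(1 − 465) = -1/464. Expand this rational in ℤ_5: compute digits iteratively via d_i = x_i mod 5, x_{i+1} = (x_i − d_i)/5. The first 5 digits are (1, 3, 2, 0, 4).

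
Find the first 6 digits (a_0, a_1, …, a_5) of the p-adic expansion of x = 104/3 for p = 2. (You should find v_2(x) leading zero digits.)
(a_0, …, a_5) = (0, 0, 0, 1, 1, 1)

v_2(104/3) = 3, so a_0 = ... = a_2 = 0. Factor out: x = 2^3 · u with u = 13/3 a unit in ℤ_2. Expand u iteratively via a_{v+i} = u_i mod 2, u_{i+1} = (u_i − a_{v+i})/2:
  u_0 = 13/3;  a_3 = 1;  u_1 = (u_0 − 1)/2 = 5/3
  u_1 = 5/3;  a_4 = 1;  u_2 = (u_1 − 1)/2 = 1/3
  u_2 = 1/3;  a_5 = 1;  u_3 = (u_2 − 1)/2 = -1/3
Digits: (0, 0, 0, 1, 1, 1).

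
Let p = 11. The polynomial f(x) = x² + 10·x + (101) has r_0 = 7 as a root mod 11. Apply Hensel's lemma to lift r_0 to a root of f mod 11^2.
r_1 = 18 (mod 121)

Hensel: r_{i+1} = r_i − f(r_i)·(f′(r_i))^{-1} mod 11^{i+2}, f′(x) = 2x + 10. Iterate:
  r_0 = 7 (mod 11)
  r_1 = 18 (mod 121)
Final: r = 18 satisfies f(r) ≡ 0 mod 11^2.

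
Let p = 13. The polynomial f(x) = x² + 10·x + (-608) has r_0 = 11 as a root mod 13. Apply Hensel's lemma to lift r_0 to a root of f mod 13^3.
r_2 = 1961 (mod 2197)

Hensel: r_{i+1} = r_i − f(r_i)·(f′(r_i))^{-1} mod 13^{i+2}, f′(x) = 2x + 10. Iterate:
  r_0 = 11 (mod 13)
  r_1 = 102 (mod 169)
  r_2 = 1961 (mod 2197)
Final: r = 1961 satisfies f(r) ≡ 0 mod 13^3.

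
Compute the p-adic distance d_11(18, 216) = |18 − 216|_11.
d_11(18, 216) = 1/11

Step 1 — x − y = 18 − 216 = -198. Step 2 — v_11(-198) = 1 (factor: -198 = −(11^1 · 18); the sign does not affect v_p). Step 3 — |x − y|_11 = 11^{-1} = 1/11.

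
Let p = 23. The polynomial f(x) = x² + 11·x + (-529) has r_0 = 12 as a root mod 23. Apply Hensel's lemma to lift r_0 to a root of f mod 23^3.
r_2 = 1047 (mod 12167)

Hensel: r_{i+1} = r_i − f(r_i)·(f′(r_i))^{-1} mod 23^{i+2}, f′(x) = 2x + 11. Iterate:
  r_0 = 12 (mod 23)
  r_1 = 518 (mod 529)
  r_2 = 1047 (mod 12167)
Final: r = 1047 satisfies f(r) ≡ 0 mod 23^3.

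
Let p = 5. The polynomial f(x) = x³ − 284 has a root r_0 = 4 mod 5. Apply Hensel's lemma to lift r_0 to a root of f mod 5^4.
r_3 = 369 (mod 625)

Hensel: r_{i+1} = r_i − f(r_i)/f′(r_i) mod 5^{i+2}, where f′(x) = 3x². Iterate:
  r_0 = 4 (mod 5)
  r_1 = 19 (mod 25)
  r_2 = 119 (mod 125)
  r_3 = 369 (mod 625)
Final: r = 369 with f(r) ≡ 0 mod 5^4.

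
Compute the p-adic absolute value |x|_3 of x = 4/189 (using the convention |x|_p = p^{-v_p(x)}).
|4/189|_3 = 27

Step 1 — compute v_3(x) by factoring powers of 3 out of the numerator and denominator: v_3(4/189) = -3. Step 2 — apply |x|_p = p^{-v_p(x)} = 3^{3} = 27.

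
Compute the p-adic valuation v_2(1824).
v_2(1824) = 5

v_2(n) is the largest exponent k such that 2^k divides n. Factor out: 1824 = 2^5 · 57. (Sign doesn't affect v_p.) So v_2(1824) = 5.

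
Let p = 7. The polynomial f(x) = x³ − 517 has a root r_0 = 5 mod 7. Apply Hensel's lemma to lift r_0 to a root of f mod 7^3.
r_2 = 152 (mod 343)

Hensel: r_{i+1} = r_i − f(r_i)/f′(r_i) mod 7^{i+2}, where f′(x) = 3x². Iterate:
  r_0 = 5 (mod 7)
  r_1 = 5 (mod 49)
  r_2 = 152 (mod 343)
Final: r = 152 with f(r) ≡ 0 mod 7^3.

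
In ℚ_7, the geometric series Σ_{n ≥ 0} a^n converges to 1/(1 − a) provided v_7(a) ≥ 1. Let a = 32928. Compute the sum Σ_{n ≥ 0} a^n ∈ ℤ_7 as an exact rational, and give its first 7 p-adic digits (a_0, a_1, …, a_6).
Σ a^n = 1/(1 − a) = -1/32927;  first 7 digits = (1, 0, 0, 5, 6, 1, 4)

v_7(a) = 3 ≥ 1, so the series converges in ℤ_7 to 1/(1 − a) = 1/(1 − 32928) = -1/32927. Expand this rational in ℤ_7: compute digits iteratively via d_i = x_i mod 7, x_{i+1} = (x_i − d_i)/7. The first 7 digits are (1, 0, 0, 5, 6, 1, 4).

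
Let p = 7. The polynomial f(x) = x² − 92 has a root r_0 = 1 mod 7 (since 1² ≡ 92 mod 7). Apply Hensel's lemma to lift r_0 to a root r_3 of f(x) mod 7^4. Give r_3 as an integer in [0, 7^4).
r_3 = 1541 (mod 2401)

Hensel's recurrence: r_{i+1} = r_i − f(r_i)·(f′(r_i))^{-1} mod 7^{i+2}, with f′(x) = 2x. Iterate:
  r_0 = 1 (mod 7)
  r_1 = 22 (mod 49)
  r_2 = 169 (mod 343)
  r_3 = 1541 (mod 2401)
Final: r_3 = 1541, and one checks f(r_3) ≡ 0 mod 7^4.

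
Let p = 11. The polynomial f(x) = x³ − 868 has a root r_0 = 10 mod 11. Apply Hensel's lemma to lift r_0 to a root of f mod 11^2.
r_1 = 87 (mod 121)

Hensel: r_{i+1} = r_i − f(r_i)/f′(r_i) mod 11^{i+2}, where f′(x) = 3x². Iterate:
  r_0 = 10 (mod 11)
  r_1 = 87 (mod 121)
Final: r = 87 with f(r) ≡ 0 mod 11^2.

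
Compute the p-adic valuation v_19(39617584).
v_19(39617584) = 5

v_19(n) is the largest exponent k such that 19^k divides n. Factor out: 39617584 = 19^5 · 16. (Sign doesn't affect v_p.) So v_19(39617584) = 5.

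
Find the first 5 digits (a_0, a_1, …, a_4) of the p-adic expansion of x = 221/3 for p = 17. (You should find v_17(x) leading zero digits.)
(a_0, …, a_4) = (0, 10, 11, 5, 11)

v_17(221/3) = 1, so a_0 = ... = a_0 = 0. Factor out: x = 17^1 · u with u = 13/3 a unit in ℤ_17. Expand u iteratively via a_{v+i} = u_i mod 17, u_{i+1} = (u_i − a_{v+i})/17:
  u_0 = 13/3;  a_1 = 10;  u_1 = (u_0 − 10)/17 = -1/3
  u_1 = -1/3;  a_2 = 11;  u_2 = (u_1 − 11)/17 = -2/3
  u_2 = -2/3;  a_3 = 5;  u_3 = (u_2 − 5)/17 = -1/3
  u_3 = -1/3;  a_4 = 11;  u_4 = (u_3 − 11)/17 = -2/3
Digits: (0, 10, 11, 5, 11).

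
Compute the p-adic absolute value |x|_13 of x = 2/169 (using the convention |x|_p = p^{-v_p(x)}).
|2/169|_13 = 169

Step 1 — compute v_13(x) by factoring powers of 13 out of the numerator and denominator: v_13(2/169) = -2. Step 2 — apply |x|_p = p^{-v_p(x)} = 13^{2} = 169.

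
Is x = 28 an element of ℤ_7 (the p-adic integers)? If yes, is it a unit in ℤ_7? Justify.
x ∈ ℤ_7 but not a unit; v_7(x) = 1 > 0

ℤ_7 = {x ∈ ℚ_7 : v_7(x) ≥ 0} and ℤ_7^× = {x ∈ ℤ_7 : v_7(x) = 0}. Here v_7(28) = v_7(num) − v_7(den) = 1; compare against these criteria.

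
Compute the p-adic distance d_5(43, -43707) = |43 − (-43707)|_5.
d_5(43, -43707) = 1/3125

Step 1 — x − y = 43 − (-43707) = 43750. Step 2 — v_5(43750) = 5 (factor: 43750 = (5^5 · 14); the sign does not affect v_p). Step 3 — |x − y|_5 = 5^{-5} = 1/3125.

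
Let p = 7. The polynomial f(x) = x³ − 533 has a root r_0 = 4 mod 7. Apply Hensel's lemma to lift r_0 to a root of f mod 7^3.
r_2 = 25 (mod 343)

Hensel: r_{i+1} = r_i − f(r_i)/f′(r_i) mod 7^{i+2}, where f′(x) = 3x². Iterate:
  r_0 = 4 (mod 7)
  r_1 = 25 (mod 49)
  r_2 = 25 (mod 343)
Final: r = 25 with f(r) ≡ 0 mod 7^3.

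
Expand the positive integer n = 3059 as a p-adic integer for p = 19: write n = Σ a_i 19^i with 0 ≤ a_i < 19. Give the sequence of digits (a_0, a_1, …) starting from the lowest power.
(a_0, a_1, …) = (0, 9, 8)

Repeated division by 19 gives the digits low-to-high: 3059 = 9·19^1 + 8·19^2. Digit sequence: (0, 9, 8).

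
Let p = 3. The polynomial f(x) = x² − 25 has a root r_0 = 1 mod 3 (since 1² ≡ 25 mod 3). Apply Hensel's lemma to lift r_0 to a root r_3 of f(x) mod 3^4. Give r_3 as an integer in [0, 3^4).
r_3 = 76 (mod 81)

Hensel's recurrence: r_{i+1} = r_i − f(r_i)·(f′(r_i))^{-1} mod 3^{i+2}, with f′(x) = 2x. Iterate:
  r_0 = 1 (mod 3)
  r_1 = 4 (mod 9)
  r_2 = 22 (mod 27)
  r_3 = 76 (mod 81)
Final: r_3 = 76, and one checks f(r_3) ≡ 0 mod 3^4.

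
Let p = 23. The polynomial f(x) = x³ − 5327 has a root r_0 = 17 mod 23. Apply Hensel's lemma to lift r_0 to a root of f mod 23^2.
r_1 = 109 (mod 529)

Hensel: r_{i+1} = r_i − f(r_i)/f′(r_i) mod 23^{i+2}, where f′(x) = 3x². Iterate:
  r_0 = 17 (mod 23)
  r_1 = 109 (mod 529)
Final: r = 109 with f(r) ≡ 0 mod 23^2.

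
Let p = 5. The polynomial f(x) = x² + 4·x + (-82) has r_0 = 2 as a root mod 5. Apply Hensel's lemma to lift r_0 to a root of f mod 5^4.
r_3 = 92 (mod 625)

Hensel: r_{i+1} = r_i − f(r_i)·(f′(r_i))^{-1} mod 5^{i+2}, f′(x) = 2x + 4. Iterate:
  r_0 = 2 (mod 5)
  r_1 = 17 (mod 25)
  r_2 = 92 (mod 125)
  r_3 = 92 (mod 625)
Final: r = 92 satisfies f(r) ≡ 0 mod 5^4.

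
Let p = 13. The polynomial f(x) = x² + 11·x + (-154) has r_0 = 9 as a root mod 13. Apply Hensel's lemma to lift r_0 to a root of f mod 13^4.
r_3 = 22590 (mod 28561)

Hensel: r_{i+1} = r_i − f(r_i)·(f′(r_i))^{-1} mod 13^{i+2}, f′(x) = 2x + 11. Iterate:
  r_0 = 9 (mod 13)
  r_1 = 113 (mod 169)
  r_2 = 620 (mod 2197)
  r_3 = 22590 (mod 28561)
Final: r = 22590 satisfies f(r) ≡ 0 mod 13^4.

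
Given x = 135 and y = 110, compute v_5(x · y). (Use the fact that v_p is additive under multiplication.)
v_5(14850) = 2

v_p(x) = 1 (factor: 135 = 5^1 · 27); v_p(y) = 1 (factor: 110 = 5^1 · 22). Additivity: v_p(xy) = v_p(x) + v_p(y) = 1 + 1 = 2. (Direct check: xy = 14850 = 5^2 · (594).)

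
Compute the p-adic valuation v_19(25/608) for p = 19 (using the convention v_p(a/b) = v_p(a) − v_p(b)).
v_19(25/608) = -1

Factor powers of 19 from the numerator and denominator of the reduced fraction: 25 = 19^0 · 25 and 608 = 19^1 · 32. Apply v_p(a/b) = v_p(a) − v_p(b): v_19(25/608) = 0 − 1 = -1.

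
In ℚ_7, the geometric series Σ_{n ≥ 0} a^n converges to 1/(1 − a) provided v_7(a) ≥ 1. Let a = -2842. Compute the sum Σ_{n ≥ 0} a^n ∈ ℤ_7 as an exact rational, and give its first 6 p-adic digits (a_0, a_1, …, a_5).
Σ a^n = 1/(1 − a) = 1/2843;  first 6 digits = (1, 0, 5, 5, 2, 4)

v_7(a) = 2 ≥ 1, so the series converges in ℤ_7 to 1/(1 − a) = 1/(1 − (-2842)) = 1/2843. Expand this rational in ℤ_7: compute digits iteratively via d_i = x_i mod 7, x_{i+1} = (x_i − d_i)/7. The first 6 digits are (1, 0, 5, 5, 2, 4).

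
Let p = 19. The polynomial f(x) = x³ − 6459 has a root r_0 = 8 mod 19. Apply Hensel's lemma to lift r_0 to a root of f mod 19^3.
r_2 = 3162 (mod 6859)

Hensel: r_{i+1} = r_i − f(r_i)/f′(r_i) mod 19^{i+2}, where f′(x) = 3x². Iterate:
  r_0 = 8 (mod 19)
  r_1 = 274 (mod 361)
  r_2 = 3162 (mod 6859)
Final: r = 3162 with f(r) ≡ 0 mod 19^3.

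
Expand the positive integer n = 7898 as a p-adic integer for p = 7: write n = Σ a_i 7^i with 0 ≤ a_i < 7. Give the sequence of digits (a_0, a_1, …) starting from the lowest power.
(a_0, a_1, …) = (2, 1, 0, 2, 3)

Repeated division by 7 gives the digits low-to-high: 7898 = 2 + 1·7^1 + 2·7^3 + 3·7^4. Digit sequence: (2, 1, 0, 2, 3).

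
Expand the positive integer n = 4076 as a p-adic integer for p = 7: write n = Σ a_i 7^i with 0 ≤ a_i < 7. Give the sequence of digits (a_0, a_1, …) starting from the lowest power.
(a_0, a_1, …) = (2, 1, 6, 4, 1)

Repeated division by 7 gives the digits low-to-high: 4076 = 2 + 1·7^1 + 6·7^2 + 4·7^3 + 1·7^4. Digit sequence: (2, 1, 6, 4, 1).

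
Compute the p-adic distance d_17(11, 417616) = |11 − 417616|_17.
d_17(11, 417616) = 1/83521

Step 1 — x − y = 11 − 417616 = -417605. Step 2 — v_17(-417605) = 4 (factor: -417605 = −(17^4 · 5); the sign does not affect v_p). Step 3 — |x − y|_17 = 17^{-4} = 1/83521.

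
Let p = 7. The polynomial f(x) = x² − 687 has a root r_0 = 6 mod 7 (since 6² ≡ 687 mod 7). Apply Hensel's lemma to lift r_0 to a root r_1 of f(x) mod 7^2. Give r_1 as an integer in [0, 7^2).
r_1 = 48 (mod 49)

Hensel's recurrence: r_{i+1} = r_i − f(r_i)·(f′(r_i))^{-1} mod 7^{i+2}, with f′(x) = 2x. Iterate:
  r_0 = 6 (mod 7)
  r_1 = 48 (mod 49)
Final: r_1 = 48, and one checks f(r_1) ≡ 0 mod 7^2.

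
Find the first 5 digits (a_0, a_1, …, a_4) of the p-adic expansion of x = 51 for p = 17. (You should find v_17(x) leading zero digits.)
(a_0, …, a_4) = (0, 3, 0, 0, 0)

v_17(51) = 1, so a_0 = ... = a_0 = 0. Factor out: x = 17^1 · u with u = 3 a unit in ℤ_17. Expand u iteratively via a_{v+i} = u_i mod 17, u_{i+1} = (u_i − a_{v+i})/17:
  u_0 = 3;  a_1 = 3;  u_1 = (u_0 − 3)/17 = 0
  u_1 = 0;  a_2 = 0;  u_2 = (u_1 − 0)/17 = 0
  u_2 = 0;  a_3 = 0;  u_3 = (u_2 − 0)/17 = 0
  u_3 = 0;  a_4 = 0;  u_4 = (u_3 − 0)/17 = 0
Digits: (0, 3, 0, 0, 0).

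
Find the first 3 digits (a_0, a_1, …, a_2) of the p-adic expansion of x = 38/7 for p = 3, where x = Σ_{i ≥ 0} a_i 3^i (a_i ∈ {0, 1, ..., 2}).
(a_0, …, a_2) = (2, 2, 1)

v_3(38/7) = 0 (numerator and denominator both coprime to 3), so x ∈ ℤ_3^×. Compute digits iteratively via a_i = x_i mod 3, x_{i+1} = (x_i − a_i)/3, with x_0 = x:
  x_0 = 38/7;  a_0 = 2;  x_1 = (x_0 − 2)/3 = 8/7
  x_1 = 8/7;  a_1 = 2;  x_2 = (x_1 − 2)/3 = -2/7
  x_2 = -2/7;  a_2 = 1;  x_3 = (x_2 − 1)/3 = -3/7
Digits: (2, 2, 1).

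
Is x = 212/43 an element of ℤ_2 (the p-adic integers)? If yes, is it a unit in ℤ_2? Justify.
x ∈ ℤ_2 but not a unit; v_2(x) = 2 > 0

ℤ_2 = {x ∈ ℚ_2 : v_2(x) ≥ 0} and ℤ_2^× = {x ∈ ℤ_2 : v_2(x) = 0}. Here v_2(212/43) = v_2(num) − v_2(den) = 2; compare against these criteria.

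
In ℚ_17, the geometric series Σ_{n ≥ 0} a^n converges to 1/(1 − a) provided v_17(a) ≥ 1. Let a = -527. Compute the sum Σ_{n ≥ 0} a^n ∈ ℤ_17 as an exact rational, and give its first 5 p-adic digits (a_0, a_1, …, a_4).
Σ a^n = 1/(1 − a) = 1/528;  first 5 digits = (1, 3, 7, 15, 14)

v_17(a) = 1 ≥ 1, so the series converges in ℤ_17 to 1/(1 − a) = 1/(1 − (-527)) = 1/528. Expand this rational in ℤ_17: compute digits iteratively via d_i = x_i mod 17, x_{i+1} = (x_i − d_i)/17. The first 5 digits are (1, 3, 7, 15, 14).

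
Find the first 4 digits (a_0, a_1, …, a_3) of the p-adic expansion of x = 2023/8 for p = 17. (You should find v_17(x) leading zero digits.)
(a_0, …, a_3) = (0, 0, 3, 2)

v_17(2023/8) = 2, so a_0 = ... = a_1 = 0. Factor out: x = 17^2 · u with u = 7/8 a unit in ℤ_17. Expand u iteratively via a_{v+i} = u_i mod 17, u_{i+1} = (u_i − a_{v+i})/17:
  u_0 = 7/8;  a_2 = 3;  u_1 = (u_0 − 3)/17 = -1/8
  u_1 = -1/8;  a_3 = 2;  u_2 = (u_1 − 2)/17 = -1/8
Digits: (0, 0, 3, 2).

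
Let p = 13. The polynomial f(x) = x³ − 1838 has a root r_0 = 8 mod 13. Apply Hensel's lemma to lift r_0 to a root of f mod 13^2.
r_1 = 73 (mod 169)

Hensel: r_{i+1} = r_i − f(r_i)/f′(r_i) mod 13^{i+2}, where f′(x) = 3x². Iterate:
  r_0 = 8 (mod 13)
  r_1 = 73 (mod 169)
Final: r = 73 with f(r) ≡ 0 mod 13^2.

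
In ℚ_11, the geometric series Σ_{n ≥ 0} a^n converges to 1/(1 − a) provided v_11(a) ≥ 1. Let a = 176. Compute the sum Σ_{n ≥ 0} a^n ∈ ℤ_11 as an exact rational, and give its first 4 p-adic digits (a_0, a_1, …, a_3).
Σ a^n = 1/(1 − a) = -1/175;  first 4 digits = (1, 5, 4, 5)

v_11(a) = 1 ≥ 1, so the series converges in ℤ_11 to 1/(1 − a) = 1/(1 − 176) = -1/175. Expand this rational in ℤ_11: compute digits iteratively via d_i = x_i mod 11, x_{i+1} = (x_i − d_i)/11. The first 4 digits are (1, 5, 4, 5).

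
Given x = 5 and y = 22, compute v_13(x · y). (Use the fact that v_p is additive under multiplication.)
v_13(110) = 0

v_p(x) = 0 (factor: 5 = 13^0 · 5); v_p(y) = 0 (factor: 22 = 13^0 · 22). Additivity: v_p(xy) = v_p(x) + v_p(y) = 0 + 0 = 0. (Direct check: xy = 110 = 13^0 · (110).)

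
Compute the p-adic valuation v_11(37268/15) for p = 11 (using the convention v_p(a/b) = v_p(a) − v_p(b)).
v_11(37268/15) = 3

Factor powers of 11 from the numerator and denominator of the reduced fraction: 37268 = 11^3 · 28 and 15 = 11^0 · 15. Apply v_p(a/b) = v_p(a) − v_p(b): v_11(37268/15) = 3 − 0 = 3.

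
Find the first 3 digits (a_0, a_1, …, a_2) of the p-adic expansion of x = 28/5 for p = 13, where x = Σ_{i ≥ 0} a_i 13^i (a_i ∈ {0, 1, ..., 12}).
(a_0, …, a_2) = (3, 8, 2)

v_13(28/5) = 0 (numerator and denominator both coprime to 13), so x ∈ ℤ_13^×. Compute digits iteratively via a_i = x_i mod 13, x_{i+1} = (x_i − a_i)/13, with x_0 = x:
  x_0 = 28/5;  a_0 = 3;  x_1 = (x_0 − 3)/13 = 1/5
  x_1 = 1/5;  a_1 = 8;  x_2 = (x_1 − 8)/13 = -3/5
  x_2 = -3/5;  a_2 = 2;  x_3 = (x_2 − 2)/13 = -1/5
Digits: (3, 8, 2).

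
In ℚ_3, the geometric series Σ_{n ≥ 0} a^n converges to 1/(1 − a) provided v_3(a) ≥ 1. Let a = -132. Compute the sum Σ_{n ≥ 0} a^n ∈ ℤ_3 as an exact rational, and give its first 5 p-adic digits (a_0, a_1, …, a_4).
Σ a^n = 1/(1 − a) = 1/133;  first 5 digits = (1, 1, 1, 2, 1)

v_3(a) = 1 ≥ 1, so the series converges in ℤ_3 to 1/(1 − a) = 1/(1 − (-132)) = 1/133. Expand this rational in ℤ_3: compute digits iteratively via d_i = x_i mod 3, x_{i+1} = (x_i − d_i)/3. The first 5 digits are (1, 1, 1, 2, 1).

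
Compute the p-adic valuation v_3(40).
v_3(40) = 0

v_3(n) is the largest exponent k such that 3^k divides n. Factor out: 40 = 3^0 · 40. (Sign doesn't affect v_p.) So v_3(40) = 0.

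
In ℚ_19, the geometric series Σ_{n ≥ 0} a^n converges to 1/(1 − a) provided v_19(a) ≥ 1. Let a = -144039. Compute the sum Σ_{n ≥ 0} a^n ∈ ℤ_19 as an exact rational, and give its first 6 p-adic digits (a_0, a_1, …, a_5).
Σ a^n = 1/(1 − a) = 1/144040;  first 6 digits = (1, 0, 0, 17, 17, 18)

v_19(a) = 3 ≥ 1, so the series converges in ℤ_19 to 1/(1 − a) = 1/(1 − (-144039)) = 1/144040. Expand this rational in ℤ_19: compute digits iteratively via d_i = x_i mod 19, x_{i+1} = (x_i − d_i)/19. The first 6 digits are (1, 0, 0, 17, 17, 18).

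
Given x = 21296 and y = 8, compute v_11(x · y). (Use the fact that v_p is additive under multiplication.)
v_11(170368) = 3

v_p(x) = 3 (factor: 21296 = 11^3 · 16); v_p(y) = 0 (factor: 8 = 11^0 · 8). Additivity: v_p(xy) = v_p(x) + v_p(y) = 3 + 0 = 3. (Direct check: xy = 170368 = 11^3 · (128).)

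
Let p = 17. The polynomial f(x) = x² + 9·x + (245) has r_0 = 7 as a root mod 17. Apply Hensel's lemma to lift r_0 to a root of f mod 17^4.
r_3 = 55002 (mod 83521)

Hensel: r_{i+1} = r_i − f(r_i)·(f′(r_i))^{-1} mod 17^{i+2}, f′(x) = 2x + 9. Iterate:
  r_0 = 7 (mod 17)
  r_1 = 92 (mod 289)
  r_2 = 959 (mod 4913)
  r_3 = 55002 (mod 83521)
Final: r = 55002 satisfies f(r) ≡ 0 mod 17^4.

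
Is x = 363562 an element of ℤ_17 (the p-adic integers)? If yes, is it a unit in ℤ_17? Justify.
x ∈ ℤ_17 but not a unit; v_17(x) = 3 > 0

ℤ_17 = {x ∈ ℚ_17 : v_17(x) ≥ 0} and ℤ_17^× = {x ∈ ℤ_17 : v_17(x) = 0}. Here v_17(363562) = v_17(num) − v_17(den) = 3; compare against these criteria.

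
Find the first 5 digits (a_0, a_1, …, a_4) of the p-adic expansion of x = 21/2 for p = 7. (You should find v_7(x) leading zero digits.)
(a_0, …, a_4) = (0, 5, 3, 3, 3)

v_7(21/2) = 1, so a_0 = ... = a_0 = 0. Factor out: x = 7^1 · u with u = 3/2 a unit in ℤ_7. Expand u iteratively via a_{v+i} = u_i mod 7, u_{i+1} = (u_i − a_{v+i})/7:
  u_0 = 3/2;  a_1 = 5;  u_1 = (u_0 − 5)/7 = -1/2
  u_1 = -1/2;  a_2 = 3;  u_2 = (u_1 − 3)/7 = -1/2
  u_2 = -1/2;  a_3 = 3;  u_3 = (u_2 − 3)/7 = -1/2
  u_3 = -1/2;  a_4 = 3;  u_4 = (u_3 − 3)/7 = -1/2
Digits: (0, 5, 3, 3, 3).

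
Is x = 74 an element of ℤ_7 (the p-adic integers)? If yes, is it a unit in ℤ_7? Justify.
x ∈ ℤ_7^× (unit); v_7(x) = 0

ℤ_7 = {x ∈ ℚ_7 : v_7(x) ≥ 0} and ℤ_7^× = {x ∈ ℤ_7 : v_7(x) = 0}. Here v_7(74) = v_7(num) − v_7(den) = 0; compare against these criteria.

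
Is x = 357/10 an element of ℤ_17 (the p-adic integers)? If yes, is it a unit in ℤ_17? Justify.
x ∈ ℤ_17 but not a unit; v_17(x) = 1 > 0

ℤ_17 = {x ∈ ℚ_17 : v_17(x) ≥ 0} and ℤ_17^× = {x ∈ ℤ_17 : v_17(x) = 0}. Here v_17(357/10) = v_17(num) − v_17(den) = 1; compare against these criteria.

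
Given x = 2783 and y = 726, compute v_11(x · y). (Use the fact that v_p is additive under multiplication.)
v_11(2020458) = 4

v_p(x) = 2 (factor: 2783 = 11^2 · 23); v_p(y) = 2 (factor: 726 = 11^2 · 6). Additivity: v_p(xy) = v_p(x) + v_p(y) = 2 + 2 = 4. (Direct check: xy = 2020458 = 11^4 · (138).)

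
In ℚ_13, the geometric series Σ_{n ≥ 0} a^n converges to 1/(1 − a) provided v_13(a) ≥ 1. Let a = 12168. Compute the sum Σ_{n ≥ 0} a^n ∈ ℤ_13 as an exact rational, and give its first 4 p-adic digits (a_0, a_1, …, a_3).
Σ a^n = 1/(1 − a) = -1/12167;  first 4 digits = (1, 0, 7, 5)

v_13(a) = 2 ≥ 1, so the series converges in ℤ_13 to 1/(1 − a) = 1/(1 − 12168) = -1/12167. Expand this rational in ℤ_13: compute digits iteratively via d_i = x_i mod 13, x_{i+1} = (x_i − d_i)/13. The first 4 digits are (1, 0, 7, 5).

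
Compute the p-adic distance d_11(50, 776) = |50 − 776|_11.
d_11(50, 776) = 1/121

Step 1 — x − y = 50 − 776 = -726. Step 2 — v_11(-726) = 2 (factor: -726 = −(11^2 · 6); the sign does not affect v_p). Step 3 — |x − y|_11 = 11^{-2} = 1/121.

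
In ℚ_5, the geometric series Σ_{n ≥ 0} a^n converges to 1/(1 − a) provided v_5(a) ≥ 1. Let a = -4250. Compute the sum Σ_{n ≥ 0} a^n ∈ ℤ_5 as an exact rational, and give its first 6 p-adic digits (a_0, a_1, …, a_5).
Σ a^n = 1/(1 − a) = 1/4251;  first 6 digits = (1, 0, 0, 1, 3, 3)

v_5(a) = 3 ≥ 1, so the series converges in ℤ_5 to 1/(1 − a) = 1/(1 − (-4250)) = 1/4251. Expand this rational in ℤ_5: compute digits iteratively via d_i = x_i mod 5, x_{i+1} = (x_i − d_i)/5. The first 6 digits are (1, 0, 0, 1, 3, 3).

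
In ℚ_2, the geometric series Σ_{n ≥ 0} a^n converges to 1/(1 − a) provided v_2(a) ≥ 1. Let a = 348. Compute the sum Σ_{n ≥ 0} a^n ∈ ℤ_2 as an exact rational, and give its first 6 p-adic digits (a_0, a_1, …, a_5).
Σ a^n = 1/(1 − a) = -1/347;  first 6 digits = (1, 0, 1, 1, 0, 1)

v_2(a) = 2 ≥ 1, so the series converges in ℤ_2 to 1/(1 − a) = 1/(1 − 348) = -1/347. Expand this rational in ℤ_2: compute digits iteratively via d_i = x_i mod 2, x_{i+1} = (x_i − d_i)/2. The first 6 digits are (1, 0, 1, 1, 0, 1).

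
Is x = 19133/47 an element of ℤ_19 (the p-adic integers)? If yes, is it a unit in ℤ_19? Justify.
x ∈ ℤ_19 but not a unit; v_19(x) = 2 > 0

ℤ_19 = {x ∈ ℚ_19 : v_19(x) ≥ 0} and ℤ_19^× = {x ∈ ℤ_19 : v_19(x) = 0}. Here v_19(19133/47) = v_19(num) − v_19(den) = 2; compare against these criteria.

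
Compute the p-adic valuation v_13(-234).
v_13(-234) = 1

v_13(n) is the largest exponent k such that 13^k divides n. Factor out: -234 = -13^1 · 18. (Sign doesn't affect v_p.) So v_13(-234) = 1.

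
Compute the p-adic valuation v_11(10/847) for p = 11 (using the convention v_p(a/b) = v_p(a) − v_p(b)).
v_11(10/847) = -2

Factor powers of 11 from the numerator and denominator of the reduced fraction: 10 = 11^0 · 10 and 847 = 11^2 · 7. Apply v_p(a/b) = v_p(a) − v_p(b): v_11(10/847) = 0 − 2 = -2.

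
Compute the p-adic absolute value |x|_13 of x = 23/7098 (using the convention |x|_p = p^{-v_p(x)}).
|23/7098|_13 = 169

Step 1 — compute v_13(x) by factoring powers of 13 out of the numerator and denominator: v_13(23/7098) = -2. Step 2 — apply |x|_p = p^{-v_p(x)} = 13^{2} = 169.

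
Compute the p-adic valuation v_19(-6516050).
v_19(-6516050) = 4

v_19(n) is the largest exponent k such that 19^k divides n. Factor out: -6516050 = -19^4 · 50. (Sign doesn't affect v_p.) So v_19(-6516050) = 4.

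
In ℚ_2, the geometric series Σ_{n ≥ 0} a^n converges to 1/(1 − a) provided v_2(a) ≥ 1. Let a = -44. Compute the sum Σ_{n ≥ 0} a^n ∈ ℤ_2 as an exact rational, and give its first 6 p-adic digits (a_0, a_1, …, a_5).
Σ a^n = 1/(1 − a) = 1/45;  first 6 digits = (1, 0, 1, 0, 0, 1)

v_2(a) = 2 ≥ 1, so the series converges in ℤ_2 to 1/(1 − a) = 1/(1 − (-44)) = 1/45. Expand this rational in ℤ_2: compute digits iteratively via d_i = x_i mod 2, x_{i+1} = (x_i − d_i)/2. The first 6 digits are (1, 0, 1, 0, 0, 1).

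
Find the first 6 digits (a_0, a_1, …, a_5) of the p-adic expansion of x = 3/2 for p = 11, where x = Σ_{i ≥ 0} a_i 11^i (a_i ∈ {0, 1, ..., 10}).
(a_0, …, a_5) = (7, 5, 5, 5, 5, 5)

v_11(3/2) = 0 (numerator and denominator both coprime to 11), so x ∈ ℤ_11^×. Compute digits iteratively via a_i = x_i mod 11, x_{i+1} = (x_i − a_i)/11, with x_0 = x:
  x_0 = 3/2;  a_0 = 7;  x_1 = (x_0 − 7)/11 = -1/2
  x_1 = -1/2;  a_1 = 5;  x_2 = (x_1 − 5)/11 = -1/2
  x_2 = -1/2;  a_2 = 5;  x_3 = (x_2 − 5)/11 = -1/2
  x_3 = -1/2;  a_3 = 5;  x_4 = (x_3 − 5)/11 = -1/2
  x_4 = -1/2;  a_4 = 5;  x_5 = (x_4 − 5)/11 = -1/2
  x_5 = -1/2;  a_5 = 5;  x_6 = (x_5 − 5)/11 = -1/2
Digits: (7, 5, 5, 5, 5, 5).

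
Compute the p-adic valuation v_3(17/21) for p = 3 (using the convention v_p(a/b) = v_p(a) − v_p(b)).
v_3(17/21) = -1

Factor powers of 3 from the numerator and denominator of the reduced fraction: 17 = 3^0 · 17 and 21 = 3^1 · 7. Apply v_p(a/b) = v_p(a) − v_p(b): v_3(17/21) = 0 − 1 = -1.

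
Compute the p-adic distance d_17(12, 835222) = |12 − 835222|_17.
d_17(12, 835222) = 1/83521

Step 1 — x − y = 12 − 835222 = -835210. Step 2 — v_17(-835210) = 4 (factor: -835210 = −(17^4 · 10); the sign does not affect v_p). Step 3 — |x − y|_17 = 17^{-4} = 1/83521.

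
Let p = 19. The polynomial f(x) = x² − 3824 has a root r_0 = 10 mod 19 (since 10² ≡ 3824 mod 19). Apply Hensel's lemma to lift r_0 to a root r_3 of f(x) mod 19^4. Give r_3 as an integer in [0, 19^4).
r_3 = 105175 (mod 130321)

Hensel's recurrence: r_{i+1} = r_i − f(r_i)·(f′(r_i))^{-1} mod 19^{i+2}, with f′(x) = 2x. Iterate:
  r_0 = 10 (mod 19)
  r_1 = 124 (mod 361)
  r_2 = 2290 (mod 6859)
  r_3 = 105175 (mod 130321)
Final: r_3 = 105175, and one checks f(r_3) ≡ 0 mod 19^4.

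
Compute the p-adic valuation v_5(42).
v_5(42) = 0

v_5(n) is the largest exponent k such that 5^k divides n. Factor out: 42 = 5^0 · 42. (Sign doesn't affect v_p.) So v_5(42) = 0.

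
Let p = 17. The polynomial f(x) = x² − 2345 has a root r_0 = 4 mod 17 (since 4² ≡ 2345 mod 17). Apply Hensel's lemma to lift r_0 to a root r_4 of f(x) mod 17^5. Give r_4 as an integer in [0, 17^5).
r_4 = 257469 (mod 1419857)

Hensel's recurrence: r_{i+1} = r_i − f(r_i)·(f′(r_i))^{-1} mod 17^{i+2}, with f′(x) = 2x. Iterate:
  r_0 = 4 (mod 17)
  r_1 = 259 (mod 289)
  r_2 = 1993 (mod 4913)
  r_3 = 6906 (mod 83521)
  r_4 = 257469 (mod 1419857)
Final: r_4 = 257469, and one checks f(r_4) ≡ 0 mod 17^5.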